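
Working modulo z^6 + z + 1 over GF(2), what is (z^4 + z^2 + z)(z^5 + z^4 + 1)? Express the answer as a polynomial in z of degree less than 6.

z^5 + z^2

Multiply in GF(2)[z]: (z^4 + z^2 + z)·(z^5 + z^4 + 1) = z^9 + z^8 + z^7 + z^5 + z^4 + z^2 + z.
Reduce using z^6 ≡ z + 1 (mod z^6 + z + 1).
Reduced: z^5 + z^2.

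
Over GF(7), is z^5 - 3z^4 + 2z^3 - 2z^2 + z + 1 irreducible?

No

Write g(z) = z^5 - 3z^4 + 2z^3 - 2z^2 + z + 1.
Check for roots in GF(7): g(0) = 1; g(1) = 0 → root; g(2) = 2; g(3) = 5; g(4) = 0 → root; g(5) = 0 → root; g(6) = 6.
g(1) = 0, so (z − 1) divides g(z); g is reducible.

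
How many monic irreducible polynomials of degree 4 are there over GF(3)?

18

Gauss's count: N_{3}(4) = (1/4) Σ_{d|4} μ(4/d)·3^d.
Divisors of 4: 1, 2, 4; μ(4/d) for each: 0, -1, 1.
Σ = − 3^2 + 3^4 = 72.
N = 72/4 = 18.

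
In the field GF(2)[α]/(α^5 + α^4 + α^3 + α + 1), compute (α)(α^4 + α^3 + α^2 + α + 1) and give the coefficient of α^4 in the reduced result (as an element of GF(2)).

0

Multiply in GF(2)[α]: (α)·(α^4 + α^3 + α^2 + α + 1) = α^5 + α^4 + α^3 + α^2 + α.
Reduce using α^5 ≡ α^4 + α^3 + α + 1 (mod α^5 + α^4 + α^3 + α + 1).
Reduced: α^2 + 1.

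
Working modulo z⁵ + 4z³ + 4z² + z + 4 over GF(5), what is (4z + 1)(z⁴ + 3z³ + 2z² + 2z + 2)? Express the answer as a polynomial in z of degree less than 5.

Multiply in GF(5)[z]: (4z + 1)·(z⁴ + 3z³ + 2z² + 2z + 2) = 4z⁵ + 3z⁴ + z³ + 2.
Reduce using z⁵ ≡ z³ + z² + 4z + 1 (mod z⁵ + 4z³ + 4z² + z + 4).
Reduced: 3z⁴ + 4z² + z + 1.

3z^4 + 4z^2 + z + 1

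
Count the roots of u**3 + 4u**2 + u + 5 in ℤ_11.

Write f(u) = u**3 + 4u**2 + u + 5.
Evaluate at each of the 11 elements of ℤ_11:
f(0) = 5; f(1) = 0 → root; f(2) = 9; f(3) = 5; f(4) = 5; f(5) = 4; f(6) = 8; f(7) = 1; f(8) = 0 → root; f(9) = 0 → root; f(10) = 7.
Roots: {1, 8, 9}.

3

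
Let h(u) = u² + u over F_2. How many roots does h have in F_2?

Evaluate at each of the 2 elements of F_2:
h(0) = 0 → root; h(1) = 0 → root.
Roots: {0, 1}.

2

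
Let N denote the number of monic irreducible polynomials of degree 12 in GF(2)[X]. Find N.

335

The number of monic irreducibles of degree 12 over GF(2) is (1/12)·Σ_{d∣12} μ(12/d) 2^d.
Divisors of 12: 1, 2, 3, 4, 6, 12; μ(12/d) for each: 0, 1, 0, -1, -1, 1.
Σ = 2^2 − 2^4 − 2^6 + 2^12 = 4020.
N = 4020/12 = 335.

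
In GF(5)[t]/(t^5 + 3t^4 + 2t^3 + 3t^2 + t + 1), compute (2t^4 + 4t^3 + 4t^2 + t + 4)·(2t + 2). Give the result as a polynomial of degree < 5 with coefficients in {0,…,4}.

Multiply in GF(5)[t]: (2t^4 + 4t^3 + 4t^2 + t + 4)·(2t + 2) = 4t^5 + 2t^4 + t^3 + 3.
Reduce using t^5 ≡ 2t^4 + 3t^3 + 2t^2 + 4t + 4 (mod t^5 + 3t^4 + 2t^3 + 3t^2 + t + 1).
Reduced: 3t^3 + 3t^2 + t + 4.

3t^3 + 3t^2 + t + 4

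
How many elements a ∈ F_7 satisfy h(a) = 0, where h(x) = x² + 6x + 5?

2

Evaluate at each of the 7 elements of F_7:
h(0) = 5; h(1) = 5; h(2) = 0 → root; h(3) = 4; h(4) = 3; h(5) = 4; h(6) = 0 → root.
Roots: {2, 6}.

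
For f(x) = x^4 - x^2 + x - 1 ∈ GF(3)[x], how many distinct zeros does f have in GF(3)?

1

Evaluate at each of the 3 elements of GF(3):
f(0) = 2; f(1) = 0 → root; f(2) = 1.
Roots: {1}.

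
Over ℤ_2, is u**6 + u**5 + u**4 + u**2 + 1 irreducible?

Yes

Write g(u) = u**6 + u**5 + u**4 + u**2 + 1.
Check for roots in ℤ_2: g(0) = 1; g(1) = 1.
No roots, so no linear factors.
Monic irreducibles of degree 2 over GF(2): u**2 + u + 1.
None of them divide g (all give nonzero remainder).
Monic irreducibles of degree 3 over GF(2): u**3 + u + 1, u**3 + u**2 + 1.
None of them divide g (all give nonzero remainder).
No irreducible factor of degree ≤ 3 exists, so g is irreducible over GF(2).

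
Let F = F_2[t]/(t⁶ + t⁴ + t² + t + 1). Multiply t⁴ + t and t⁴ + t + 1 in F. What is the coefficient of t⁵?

Multiply in F_2[t]: (t⁴ + t)·(t⁴ + t + 1) = t⁸ + t⁴ + t² + t.
Reduce using t⁶ ≡ t⁴ + t² + t + 1 (mod t⁶ + t⁴ + t² + t + 1).
Reduced: t⁴ + t³ + t² + 1.

0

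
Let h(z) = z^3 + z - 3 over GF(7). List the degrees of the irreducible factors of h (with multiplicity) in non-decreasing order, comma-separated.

Linear factors from roots: (z - 2).
Complete factorization: h(z) = (z - 2)·(z^2 + 2z - 2).
Factor degrees with multiplicity: 1 + 2 = 3.

1, 2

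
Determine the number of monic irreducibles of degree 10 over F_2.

99

x^(2^10) − x is the product of all monic irreducibles of degree dividing 10; Möbius inversion gives N = (1/10) Σ μ(10/d)·2^d.
Divisors of 10: 1, 2, 5, 10; μ(10/d) for each: 1, -1, -1, 1.
Σ = 2^1 − 2^2 − 2^5 + 2^10 = 990.
N = 990/10 = 99.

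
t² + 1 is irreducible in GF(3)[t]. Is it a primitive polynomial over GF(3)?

Write f(t) = t² + 1.
|GF(3^2)^×| = 3^2 − 1 = 8. Prime factorization: 8 = 2^3.
f is primitive ⇔ t has order 8 in GF(3)[t]/(f), i.e. t^(8/q) ≠ 1 for each prime q | 8.
t^(4) mod f = 1
Since t^(4) = 1, the order of t divides 4 < 8; not primitive.

No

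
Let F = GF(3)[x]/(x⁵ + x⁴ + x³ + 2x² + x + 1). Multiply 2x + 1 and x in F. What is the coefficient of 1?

0

Multiply in GF(3)[x]: (2x + 1)·(x) = 2x² + x.
Reduced: 2x² + x.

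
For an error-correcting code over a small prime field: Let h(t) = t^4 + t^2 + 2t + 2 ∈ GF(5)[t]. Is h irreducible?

Check for roots in GF(5): h(0) = 2; h(1) = 1; h(2) = 1; h(3) = 3; h(4) = 2.
No roots, so no linear factors.
Degree-2 irreducible divisors: test the 10 monic irreducibles of degree 2 over GF(5).
None of them divide h (all give nonzero remainder).
No irreducible factor of degree ≤ 2 exists, so h is irreducible over GF(5).

Yes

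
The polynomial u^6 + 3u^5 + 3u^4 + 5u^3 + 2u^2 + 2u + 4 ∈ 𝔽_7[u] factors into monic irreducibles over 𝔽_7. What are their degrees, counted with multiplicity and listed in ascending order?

1, 2, 3

Write h(u) = u^6 + 3u^5 + 3u^4 + 5u^3 + 2u^2 + 2u + 4.
Linear factors from roots: (u + 1).
Complete factorization: h(u) = (u + 1)·(u^2 + 4u + 5)·(u^3 + 5u^2 + 4u + 5).
Factor degrees with multiplicity: 1 + 2 + 3 = 6.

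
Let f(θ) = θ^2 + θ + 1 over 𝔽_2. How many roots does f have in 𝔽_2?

0

Evaluate at each of the 2 elements of 𝔽_2:
f(0) = 1; f(1) = 1.
No element is a root.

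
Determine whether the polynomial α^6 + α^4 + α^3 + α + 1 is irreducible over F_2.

Yes

Write m(α) = α^6 + α^4 + α^3 + α + 1.
Check for roots in F_2: m(0) = 1; m(1) = 1.
No roots, so no linear factors.
Monic irreducibles of degree 2 over GF(2): α^2 + α + 1.
None of them divide m (all give nonzero remainder).
Monic irreducibles of degree 3 over GF(2): α^3 + α + 1, α^3 + α^2 + 1.
None of them divide m (all give nonzero remainder).
No irreducible factor of degree ≤ 3 exists, so m is irreducible over GF(2).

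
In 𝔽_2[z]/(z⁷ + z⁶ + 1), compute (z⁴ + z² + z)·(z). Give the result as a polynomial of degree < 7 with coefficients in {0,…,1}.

z^5 + z^3 + z^2

Multiply in 𝔽_2[z]: (z⁴ + z² + z)·(z) = z⁵ + z³ + z².
Reduced: z⁵ + z³ + z².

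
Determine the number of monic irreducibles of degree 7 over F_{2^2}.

2340

x^(4^7) − x is the product of all monic irreducibles of degree dividing 7; Möbius inversion gives N = (1/7) Σ μ(7/d)·4^d.
Divisors of 7: 1, 7; μ(7/d) for each: -1, 1.
Σ = − 4^1 + 4^7 = 16380.
N = 16380/7 = 2340.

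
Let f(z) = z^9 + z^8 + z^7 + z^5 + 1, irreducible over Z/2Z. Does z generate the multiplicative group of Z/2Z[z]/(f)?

No

|GF(2^9)^×| = 2^9 − 1 = 511. Prime factorization: 511 = 7·73.
f is primitive ⇔ z has order 511 in GF(2)[z]/(f), i.e. z^(511/q) ≠ 1 for each prime q | 511.
z^(73) mod f = 1
z^(7) mod f = z^7.
Since z^(73) = 1, the order of z divides 73 < 511; not primitive.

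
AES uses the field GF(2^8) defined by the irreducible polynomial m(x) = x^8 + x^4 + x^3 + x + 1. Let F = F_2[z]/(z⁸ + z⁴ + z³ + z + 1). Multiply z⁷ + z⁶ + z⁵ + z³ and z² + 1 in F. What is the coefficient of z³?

Multiply in F_2[z]: (z⁷ + z⁶ + z⁵ + z³)·(z² + 1) = z⁹ + z⁸ + z⁶ + z³.
Reduce using z⁸ ≡ z⁴ + z³ + z + 1 (mod z⁸ + z⁴ + z³ + z + 1).
Reduced: z⁶ + z⁵ + z² + 1.

0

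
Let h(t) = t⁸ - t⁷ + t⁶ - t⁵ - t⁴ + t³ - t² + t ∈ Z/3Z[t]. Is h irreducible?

No

Check for roots in Z/3Z: h(0) = 0 → root; h(1) = 0 → root; h(2) = 0 → root.
h(0) = 0, so (t) divides h(t); h is reducible.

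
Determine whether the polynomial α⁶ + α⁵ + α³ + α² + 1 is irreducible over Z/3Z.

Yes

Write g(α) = α⁶ + α⁵ + α³ + α² + 1.
Check for roots in Z/3Z: g(0) = 1; g(1) = 2; g(2) = 1.
No roots, so no linear factors.
Monic irreducibles of degree 2 over GF(3): α² + 1, α² + α + 2, α² + 2α + 2.
None of them divide g (all give nonzero remainder).
Degree-3 irreducible divisors: test the 8 monic irreducibles of degree 3 over GF(3).
None of them divide g (all give nonzero remainder).
No irreducible factor of degree ≤ 3 exists, so g is irreducible over GF(3).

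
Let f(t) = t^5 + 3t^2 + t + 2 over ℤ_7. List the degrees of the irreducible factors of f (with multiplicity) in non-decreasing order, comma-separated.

Linear factors from roots: (t - 1), (t + 3).
Complete factorization: f(t) = (t + 3)·(t - 1)·(t^3 - 2t^2 - 3).
Factor degrees with multiplicity: 1 + 1 + 3 = 5.

1, 1, 3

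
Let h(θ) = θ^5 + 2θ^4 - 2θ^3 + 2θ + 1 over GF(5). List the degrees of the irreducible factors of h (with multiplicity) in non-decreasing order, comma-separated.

5

Roots in GF(5): h(0) = 1; h(1) = 4; h(2) = 3; h(3) = 3; h(4) = 2.
Complete factorization: h(θ) = (θ^5 + 2θ^4 - 2θ^3 + 2θ + 1).
Factor degrees with multiplicity: 5 = 5.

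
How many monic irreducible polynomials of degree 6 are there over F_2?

9

x^(2^6) − x is the product of all monic irreducibles of degree dividing 6; Möbius inversion gives N = (1/6) Σ μ(6/d)·2^d.
Divisors of 6: 1, 2, 3, 6; μ(6/d) for each: 1, -1, -1, 1.
Σ = 2^1 − 2^2 − 2^3 + 2^6 = 54.
N = 54/6 = 9.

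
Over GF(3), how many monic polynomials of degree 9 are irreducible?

x^(3^9) − x is the product of all monic irreducibles of degree dividing 9; Möbius inversion gives N = (1/9) Σ μ(9/d)·3^d.
Divisors of 9: 1, 3, 9; μ(9/d) for each: 0, -1, 1.
Σ = − 3^3 + 3^9 = 19656.
N = 19656/9 = 2184.

2184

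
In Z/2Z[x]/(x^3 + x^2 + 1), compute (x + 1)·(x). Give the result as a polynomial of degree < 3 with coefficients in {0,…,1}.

x^2 + x

Multiply in Z/2Z[x]: (x + 1)·(x) = x^2 + x.
Reduced: x^2 + x.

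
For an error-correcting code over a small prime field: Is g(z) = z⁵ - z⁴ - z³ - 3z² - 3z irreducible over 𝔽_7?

Check for roots in 𝔽_7: g(0) = 0 → root; g(1) = 0 → root; g(2) = 4; g(3) = 1; g(4) = 0 → root; g(5) = 3; g(6) = 6.
g(0) = 0, so (z) divides g(z); g is reducible.

No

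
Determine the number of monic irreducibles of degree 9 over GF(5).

x^(5^9) − x is the product of all monic irreducibles of degree dividing 9; Möbius inversion gives N = (1/9) Σ μ(9/d)·5^d.
Divisors of 9: 1, 3, 9; μ(9/d) for each: 0, -1, 1.
Σ = − 5^3 + 5^9 = 1953000.
N = 1953000/9 = 217000.

217000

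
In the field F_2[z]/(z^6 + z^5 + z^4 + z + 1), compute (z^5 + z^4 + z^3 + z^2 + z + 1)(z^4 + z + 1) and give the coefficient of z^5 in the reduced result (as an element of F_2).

1

Multiply in F_2[z]: (z^5 + z^4 + z^3 + z^2 + z + 1)·(z^4 + z + 1) = z^9 + z^8 + z^7 + z^5 + z^4 + 1.
Reduce using z^6 ≡ z^5 + z^4 + z + 1 (mod z^6 + z^5 + z^4 + z + 1).
Reduced: z^5 + z^3 + 1.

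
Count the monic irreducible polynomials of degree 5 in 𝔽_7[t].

3360

By the necklace-counting formula, N_7(5) = (1/5) Σ_{d|5} μ(5/d)·7^d.
Divisors of 5: 1, 5; μ(5/d) for each: -1, 1.
Σ = − 7^1 + 7^5 = 16800.
N = 16800/5 = 3360.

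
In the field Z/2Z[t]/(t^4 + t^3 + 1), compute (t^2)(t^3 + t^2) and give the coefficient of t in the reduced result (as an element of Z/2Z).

Multiply in Z/2Z[t]: (t^2)·(t^3 + t^2) = t^5 + t^4.
Reduce using t^4 ≡ t^3 + 1 (mod t^4 + t^3 + 1).
Reduced: t.

1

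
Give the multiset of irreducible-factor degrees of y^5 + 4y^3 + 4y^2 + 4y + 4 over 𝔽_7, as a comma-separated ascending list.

5

Write h(y) = y^5 + 4y^3 + 4y^2 + 4y + 4.
Complete factorization: h(y) = (y^5 + 4y^3 + 4y^2 + 4y + 4).
Factor degrees with multiplicity: 5 = 5.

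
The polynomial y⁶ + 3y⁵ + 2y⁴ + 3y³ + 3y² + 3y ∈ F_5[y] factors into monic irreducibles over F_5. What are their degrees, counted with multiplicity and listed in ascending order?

Write f(y) = y⁶ + 3y⁵ + 2y⁴ + 3y³ + 3y² + 3y.
Roots in F_5: f(0) = 0 → root; f(1) = 0 → root; f(2) = 4; f(3) = 2; f(4) = 2.
Linear factors from roots: (y), (y + 4).
Complete factorization: f(y) = (y)·(y + 4)·(y² + 2y + 3)·(y² + 2y + 4).
Factor degrees with multiplicity: 1 + 1 + 2 + 2 = 6.

1, 1, 2, 2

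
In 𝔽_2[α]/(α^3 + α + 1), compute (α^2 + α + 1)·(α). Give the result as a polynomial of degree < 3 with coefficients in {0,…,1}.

α^2 + 1

Multiply in 𝔽_2[α]: (α^2 + α + 1)·(α) = α^3 + α^2 + α.
Reduce using α^3 ≡ α + 1 (mod α^3 + α + 1).
Reduced: α^2 + 1.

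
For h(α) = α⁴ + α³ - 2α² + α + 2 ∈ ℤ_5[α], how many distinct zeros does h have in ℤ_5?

2

Evaluate at each of the 5 elements of ℤ_5:
h(0) = 2; h(1) = 3; h(2) = 0 → root; h(3) = 0 → root; h(4) = 4.
Roots: {2, 3}.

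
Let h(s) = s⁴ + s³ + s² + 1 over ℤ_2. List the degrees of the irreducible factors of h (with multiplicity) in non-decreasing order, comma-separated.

1, 3

Roots in ℤ_2: h(0) = 1; h(1) = 0 → root.
Linear factors from roots: (s + 1).
Complete factorization: h(s) = (s + 1)·(s³ + s + 1).
Factor degrees with multiplicity: 1 + 3 = 4.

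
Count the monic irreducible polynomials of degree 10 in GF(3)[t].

5880

The number of monic irreducibles of degree 10 over GF(3) is (1/10)·Σ_{d∣10} μ(10/d) 3^d.
Divisors of 10: 1, 2, 5, 10; μ(10/d) for each: 1, -1, -1, 1.
Σ = 3^1 − 3^2 − 3^5 + 3^10 = 58800.
N = 58800/10 = 5880.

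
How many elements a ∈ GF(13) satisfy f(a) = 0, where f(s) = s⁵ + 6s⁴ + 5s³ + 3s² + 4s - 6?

5

Evaluate at each of the 13 elements of GF(13):
f(0) = 7; f(1) = 0 → root; f(2) = 0 → root; f(3) = 0 → root; f(4) = 0 → root; f(5) = 10; f(6) = 1; f(7) = 12; f(8) = 10; f(9) = 10; f(10) = 0 → root; f(11) = 9; f(12) = 6.
Roots: {1, 2, 3, 4, 10}.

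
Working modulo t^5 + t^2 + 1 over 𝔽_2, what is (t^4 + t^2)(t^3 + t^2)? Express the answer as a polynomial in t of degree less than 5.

t^3 + t + 1

Multiply in 𝔽_2[t]: (t^4 + t^2)·(t^3 + t^2) = t^7 + t^6 + t^5 + t^4.
Reduce using t^5 ≡ t^2 + 1 (mod t^5 + t^2 + 1).
Reduced: t^3 + t + 1.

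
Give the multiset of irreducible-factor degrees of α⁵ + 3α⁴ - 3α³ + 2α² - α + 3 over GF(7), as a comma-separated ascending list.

Write f(α) = α⁵ + 3α⁴ - 3α³ + 2α² - α + 3.
Linear factors from roots: (α + 3).
Complete factorization: f(α) = (α + 3)·(α² + 2α + 3)·(α² - 2α - 2).
Factor degrees with multiplicity: 1 + 2 + 2 = 5.

1, 2, 2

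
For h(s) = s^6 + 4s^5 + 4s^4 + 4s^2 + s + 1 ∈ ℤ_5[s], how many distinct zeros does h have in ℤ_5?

4

Evaluate at each of the 5 elements of ℤ_5:
h(0) = 1; h(1) = 0 → root; h(2) = 0 → root; h(3) = 0 → root; h(4) = 0 → root.
Roots: {1, 2, 3, 4}.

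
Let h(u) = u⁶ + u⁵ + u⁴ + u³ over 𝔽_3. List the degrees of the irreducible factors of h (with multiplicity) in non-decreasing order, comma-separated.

Roots in 𝔽_3: h(0) = 0 → root; h(1) = 1; h(2) = 0 → root.
Linear factors from roots: (u), (u + 1).
Complete factorization: h(u) = (u + 1)·(u)^3·(u² + 1).
Factor degrees with multiplicity: 1 + 1 + 1 + 1 + 2 = 6.

1, 1, 1, 1, 2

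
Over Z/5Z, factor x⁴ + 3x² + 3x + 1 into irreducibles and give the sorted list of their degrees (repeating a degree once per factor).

1, 3

Write g(x) = x⁴ + 3x² + 3x + 1.
Roots in Z/5Z: g(0) = 1; g(1) = 3; g(2) = 0 → root; g(3) = 3; g(4) = 2.
Linear factors from roots: (x + 3).
Complete factorization: g(x) = (x + 3)·(x³ + 2x² + 2x + 2).
Factor degrees with multiplicity: 1 + 3 = 4.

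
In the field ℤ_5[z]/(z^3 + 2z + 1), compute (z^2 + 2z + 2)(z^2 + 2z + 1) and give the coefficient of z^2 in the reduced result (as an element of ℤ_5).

0

Multiply in ℤ_5[z]: (z^2 + 2z + 2)·(z^2 + 2z + 1) = z^4 + 4z^3 + 2z^2 + z + 2.
Reduce using z^3 ≡ 3z + 4 (mod z^3 + 2z + 1).
Reduced: 2z + 3.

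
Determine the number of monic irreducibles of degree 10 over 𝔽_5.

976248

Gauss's count: N_{5}(10) = (1/10) Σ_{d|10} μ(10/d)·5^d.
Divisors of 10: 1, 2, 5, 10; μ(10/d) for each: 1, -1, -1, 1.
Σ = 5^1 − 5^2 − 5^5 + 5^10 = 9762480.
N = 9762480/10 = 976248.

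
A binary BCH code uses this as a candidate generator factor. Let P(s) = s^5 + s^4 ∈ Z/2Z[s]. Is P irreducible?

No

Check for roots in Z/2Z: P(0) = 0 → root; P(1) = 0 → root.
P(0) = 0, so (s) divides P(s); P is reducible.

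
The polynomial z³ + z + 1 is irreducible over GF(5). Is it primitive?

Write f(z) = z³ + z + 1.
|GF(5^3)^×| = 5^3 − 1 = 124. Prime factorization: 124 = 2^2·31.
f is primitive ⇔ z has order 124 in GF(5)[z]/(f), i.e. z^(124/q) ≠ 1 for each prime q | 124.
z^(62) mod f = 1
z^(4) mod f = 4z² + 4z.
Since z^(62) = 1, the order of z divides 62 < 124; not primitive.

No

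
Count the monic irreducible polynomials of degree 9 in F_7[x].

4483696

The number of monic irreducibles of degree 9 over GF(7) is (1/9)·Σ_{d∣9} μ(9/d) 7^d.
Divisors of 9: 1, 3, 9; μ(9/d) for each: 0, -1, 1.
Σ = − 7^3 + 7^9 = 40353264.
N = 40353264/9 = 4483696.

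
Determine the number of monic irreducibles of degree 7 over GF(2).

18

x^(2^7) − x is the product of all monic irreducibles of degree dividing 7; Möbius inversion gives N = (1/7) Σ μ(7/d)·2^d.
Divisors of 7: 1, 7; μ(7/d) for each: -1, 1.
Σ = − 2^1 + 2^7 = 126.
N = 126/7 = 18.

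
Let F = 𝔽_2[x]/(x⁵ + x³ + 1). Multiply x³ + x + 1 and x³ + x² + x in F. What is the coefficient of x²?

0

Multiply in 𝔽_2[x]: (x³ + x + 1)·(x³ + x² + x) = x⁶ + x⁵ + x.
Reduce using x⁵ ≡ x³ + 1 (mod x⁵ + x³ + 1).
Reduced: x⁴ + x³ + 1.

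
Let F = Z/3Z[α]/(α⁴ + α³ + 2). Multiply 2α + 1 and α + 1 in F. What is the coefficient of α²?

2

Multiply in Z/3Z[α]: (2α + 1)·(α + 1) = 2α² + 1.
Reduced: 2α² + 1.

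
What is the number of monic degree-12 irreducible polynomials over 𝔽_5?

x^(5^12) − x is the product of all monic irreducibles of degree dividing 12; Möbius inversion gives N = (1/12) Σ μ(12/d)·5^d.
Divisors of 12: 1, 2, 3, 4, 6, 12; μ(12/d) for each: 0, 1, 0, -1, -1, 1.
Σ = 5^2 − 5^4 − 5^6 + 5^12 = 244124400.
N = 244124400/12 = 20343700.

20343700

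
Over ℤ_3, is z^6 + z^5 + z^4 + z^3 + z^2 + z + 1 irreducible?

Yes

Write h(z) = z^6 + z^5 + z^4 + z^3 + z^2 + z + 1.
Check for roots in ℤ_3: h(0) = 1; h(1) = 1; h(2) = 1.
No roots, so no linear factors.
Monic irreducibles of degree 2 over GF(3): z^2 + 1, z^2 + z - 1, z^2 - z - 1.
None of them divide h (all give nonzero remainder).
Degree-3 irreducible divisors: test the 8 monic irreducibles of degree 3 over GF(3).
None of them divide h (all give nonzero remainder).
No irreducible factor of degree ≤ 3 exists, so h is irreducible over GF(3).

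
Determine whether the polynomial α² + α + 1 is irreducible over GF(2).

Yes

Write f(α) = α² + α + 1.
Check for roots in GF(2): f(0) = 1; f(1) = 1.
No roots. A degree-2 polynomial over a field with no linear factor is irreducible.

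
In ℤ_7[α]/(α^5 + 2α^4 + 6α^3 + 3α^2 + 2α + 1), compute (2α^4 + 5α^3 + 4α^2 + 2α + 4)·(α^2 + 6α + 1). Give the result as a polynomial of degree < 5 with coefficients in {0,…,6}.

5α^4 + 3α^3 + 5α^2 + 5α + 5

Multiply in ℤ_7[α]: (2α^4 + 5α^3 + 4α^2 + 2α + 4)·(α^2 + 6α + 1) = 2α^6 + 3α^5 + α^4 + 3α^3 + 6α^2 + 5α + 4.
Reduce using α^5 ≡ 5α^4 + α^3 + 4α^2 + 5α + 6 (mod α^5 + 2α^4 + 6α^3 + 3α^2 + 2α + 1).
Reduced: 5α^4 + 3α^3 + 5α^2 + 5α + 5.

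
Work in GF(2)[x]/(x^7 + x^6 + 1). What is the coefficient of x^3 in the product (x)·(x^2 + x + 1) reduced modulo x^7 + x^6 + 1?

1

Multiply in GF(2)[x]: (x)·(x^2 + x + 1) = x^3 + x^2 + x.
Reduced: x^3 + x^2 + x.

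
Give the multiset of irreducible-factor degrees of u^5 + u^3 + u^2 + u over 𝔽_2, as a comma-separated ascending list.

Write h(u) = u^5 + u^3 + u^2 + u.
Roots in 𝔽_2: h(0) = 0 → root; h(1) = 0 → root.
Linear factors from roots: (u), (u + 1).
Complete factorization: h(u) = (u)·(u + 1)·(u^3 + u^2 + 1).
Factor degrees with multiplicity: 1 + 1 + 3 = 5.

1, 1, 3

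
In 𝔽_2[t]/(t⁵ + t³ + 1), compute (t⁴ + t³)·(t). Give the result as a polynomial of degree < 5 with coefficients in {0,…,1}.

Multiply in 𝔽_2[t]: (t⁴ + t³)·(t) = t⁵ + t⁴.
Reduce using t⁵ ≡ t³ + 1 (mod t⁵ + t³ + 1).
Reduced: t⁴ + t³ + 1.

t^4 + t^3 + 1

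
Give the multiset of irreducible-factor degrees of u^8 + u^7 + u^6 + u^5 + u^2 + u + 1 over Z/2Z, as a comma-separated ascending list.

Write f(u) = u^8 + u^7 + u^6 + u^5 + u^2 + u + 1.
Roots in Z/2Z: f(0) = 1; f(1) = 1.
Complete factorization: f(u) = (u^8 + u^7 + u^6 + u^5 + u^2 + u + 1).
Factor degrees with multiplicity: 8 = 8.

8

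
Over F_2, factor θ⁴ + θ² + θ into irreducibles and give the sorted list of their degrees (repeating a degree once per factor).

Write h(θ) = θ⁴ + θ² + θ.
Roots in F_2: h(0) = 0 → root; h(1) = 1.
Linear factors from roots: (θ).
Complete factorization: h(θ) = (θ)·(θ³ + θ + 1).
Factor degrees with multiplicity: 1 + 3 = 4.

1, 3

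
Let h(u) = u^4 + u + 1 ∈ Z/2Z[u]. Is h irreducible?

Yes

Check for roots in Z/2Z: h(0) = 1; h(1) = 1.
No roots, so no linear factors.
Monic irreducibles of degree 2 over GF(2): u^2 + u + 1.
None of them divide h (all give nonzero remainder).
No irreducible factor of degree ≤ 2 exists, so h is irreducible over GF(2).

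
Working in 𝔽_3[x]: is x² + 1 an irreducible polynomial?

Yes

Write P(x) = x² + 1.
Check for roots in 𝔽_3: P(0) = 1; P(1) = 2; P(2) = 2.
No roots. A degree-2 polynomial over a field with no linear factor is irreducible.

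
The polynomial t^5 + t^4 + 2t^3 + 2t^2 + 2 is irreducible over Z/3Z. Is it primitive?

No

Write f(t) = t^5 + t^4 + 2t^3 + 2t^2 + 2.
|GF(3^5)^×| = 3^5 − 1 = 242. Prime factorization: 242 = 2·11^2.
f is primitive ⇔ t has order 242 in GF(3)[t]/(f), i.e. t^(242/q) ≠ 1 for each prime q | 242.
t^(121) mod f = 1
t^(22) mod f = t^4 + 2t^3 + t^2 + 1.
Since t^(121) = 1, the order of t divides 121 < 242; not primitive.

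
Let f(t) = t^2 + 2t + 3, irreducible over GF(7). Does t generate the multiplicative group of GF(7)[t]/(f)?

|GF(7^2)^×| = 7^2 − 1 = 48. Prime factorization: 48 = 2^4·3.
f is primitive ⇔ t has order 48 in GF(7)[t]/(f), i.e. t^(48/q) ≠ 1 for each prime q | 48.
t^(24) mod f = 6.
t^(16) mod f = 2.
None equal 1, so t has full order 48; f is primitive.

Yes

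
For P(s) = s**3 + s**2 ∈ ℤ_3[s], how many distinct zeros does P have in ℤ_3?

2

Evaluate at each of the 3 elements of ℤ_3:
P(0) = 0 → root; P(1) = 2; P(2) = 0 → root.
Roots: {0, 2}.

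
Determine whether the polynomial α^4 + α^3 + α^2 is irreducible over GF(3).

Write h(α) = α^4 + α^3 + α^2.
Check for roots in GF(3): h(0) = 0 → root; h(1) = 0 → root; h(2) = 1.
h(0) = 0, so (α) divides h(α); h is reducible.

No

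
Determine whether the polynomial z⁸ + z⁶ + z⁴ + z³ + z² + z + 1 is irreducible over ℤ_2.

Yes

Write f(z) = z⁸ + z⁶ + z⁴ + z³ + z² + z + 1.
Check for roots in ℤ_2: f(0) = 1; f(1) = 1.
No roots, so no linear factors.
Monic irreducibles of degree 2 over GF(2): z² + z + 1.
None of them divide f (all give nonzero remainder).
Monic irreducibles of degree 3 over GF(2): z³ + z + 1, z³ + z² + 1.
None of them divide f (all give nonzero remainder).
Monic irreducibles of degree 4 over GF(2): z⁴ + z + 1, z⁴ + z³ + 1, z⁴ + z³ + z² + z + 1.
None of them divide f (all give nonzero remainder).
No irreducible factor of degree ≤ 4 exists, so f is irreducible over GF(2).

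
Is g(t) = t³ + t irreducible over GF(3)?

Check for roots in GF(3): g(0) = 0 → root; g(1) = 2; g(2) = 1.
g(0) = 0, so (t) divides g(t); g is reducible.

No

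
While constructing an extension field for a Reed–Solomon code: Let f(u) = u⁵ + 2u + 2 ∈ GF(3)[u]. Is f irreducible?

Yes

Check for roots in GF(3): f(0) = 2; f(1) = 2; f(2) = 2.
No roots, so no linear factors.
Monic irreducibles of degree 2 over GF(3): u² + 1, u² + u + 2, u² + 2u + 2.
None of them divide f (all give nonzero remainder).
No irreducible factor of degree ≤ 2 exists, so f is irreducible over GF(3).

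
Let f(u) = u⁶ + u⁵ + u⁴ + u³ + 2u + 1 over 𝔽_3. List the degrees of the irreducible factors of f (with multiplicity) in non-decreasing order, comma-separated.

Roots in 𝔽_3: f(0) = 1; f(1) = 1; f(2) = 2.
Complete factorization: f(u) = (u⁶ + u⁵ + u⁴ + u³ + 2u + 1).
Factor degrees with multiplicity: 6 = 6.

6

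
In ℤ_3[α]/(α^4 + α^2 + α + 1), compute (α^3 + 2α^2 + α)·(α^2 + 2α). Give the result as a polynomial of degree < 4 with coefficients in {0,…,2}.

α^3 + α + 2

Multiply in ℤ_3[α]: (α^3 + 2α^2 + α)·(α^2 + 2α) = α^5 + α^4 + 2α^3 + 2α^2.
Reduce using α^4 ≡ 2α^2 + 2α + 2 (mod α^4 + α^2 + α + 1).
Reduced: α^3 + α + 2.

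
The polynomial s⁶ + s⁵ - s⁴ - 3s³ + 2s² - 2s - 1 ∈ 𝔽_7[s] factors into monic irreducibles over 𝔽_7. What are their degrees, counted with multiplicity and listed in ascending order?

Write h(s) = s⁶ + s⁵ - s⁴ - 3s³ + 2s² - 2s - 1.
Complete factorization: h(s) = (s³ - 3s + 1)·(s³ + s² + 2s - 1).
Factor degrees with multiplicity: 3 + 3 = 6.

3, 3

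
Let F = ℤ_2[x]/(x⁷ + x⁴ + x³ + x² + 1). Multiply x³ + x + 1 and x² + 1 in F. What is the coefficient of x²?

1

Multiply in ℤ_2[x]: (x³ + x + 1)·(x² + 1) = x⁵ + x² + x + 1.
Reduced: x⁵ + x² + x + 1.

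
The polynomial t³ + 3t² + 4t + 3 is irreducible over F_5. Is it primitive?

Yes

Write f(t) = t³ + 3t² + 4t + 3.
|GF(5^3)^×| = 5^3 − 1 = 124. Prime factorization: 124 = 2^2·31.
f is primitive ⇔ t has order 124 in GF(5)[t]/(f), i.e. t^(124/q) ≠ 1 for each prime q | 124.
t^(62) mod f = 4.
t^(4) mod f = 4t + 4.
None equal 1, so t has full order 124; f is primitive.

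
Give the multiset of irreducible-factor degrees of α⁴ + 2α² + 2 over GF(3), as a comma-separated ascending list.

Write h(α) = α⁴ + 2α² + 2.
Roots in GF(3): h(0) = 2; h(1) = 2; h(2) = 2.
Complete factorization: h(α) = (α⁴ + 2α² + 2).
Factor degrees with multiplicity: 4 = 4.

4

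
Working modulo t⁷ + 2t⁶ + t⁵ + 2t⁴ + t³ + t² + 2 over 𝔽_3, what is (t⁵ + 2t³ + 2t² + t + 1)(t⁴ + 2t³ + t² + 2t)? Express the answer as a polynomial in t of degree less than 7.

2t^6 + t^5 + t^4 + 2t^3 + 2t^2 + 2t + 2

Multiply in 𝔽_3[t]: (t⁵ + 2t³ + 2t² + t + 1)·(t⁴ + 2t³ + t² + 2t) = t⁹ + 2t⁸ + 2t⁶ + t⁵ + t³ + 2t.
Reduce using t⁷ ≡ t⁶ + 2t⁵ + t⁴ + 2t³ + 2t² + 1 (mod t⁷ + 2t⁶ + t⁵ + 2t⁴ + t³ + t² + 2).
Reduced: 2t⁶ + t⁵ + t⁴ + 2t³ + 2t² + 2t + 2.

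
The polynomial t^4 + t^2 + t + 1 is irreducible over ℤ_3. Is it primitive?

No

Write f(t) = t^4 + t^2 + t + 1.
|GF(3^4)^×| = 3^4 − 1 = 80. Prime factorization: 80 = 2^4·5.
f is primitive ⇔ t has order 80 in GF(3)[t]/(f), i.e. t^(80/q) ≠ 1 for each prime q | 80.
t^(40) mod f = 1
t^(16) mod f = t^3 + 2.
Since t^(40) = 1, the order of t divides 40 < 80; not primitive.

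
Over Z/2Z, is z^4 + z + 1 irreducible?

Yes

Write f(z) = z^4 + z + 1.
Check for roots in Z/2Z: f(0) = 1; f(1) = 1.
No roots, so no linear factors.
Monic irreducibles of degree 2 over GF(2): z^2 + z + 1.
None of them divide f (all give nonzero remainder).
No irreducible factor of degree ≤ 2 exists, so f is irreducible over GF(2).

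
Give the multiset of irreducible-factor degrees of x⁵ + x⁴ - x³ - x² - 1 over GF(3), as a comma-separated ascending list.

Write f(x) = x⁵ + x⁴ - x³ - x² - 1.
Roots in GF(3): f(0) = 2; f(1) = 2; f(2) = 2.
Complete factorization: f(x) = (x⁵ + x⁴ - x³ - x² - 1).
Factor degrees with multiplicity: 5 = 5.

5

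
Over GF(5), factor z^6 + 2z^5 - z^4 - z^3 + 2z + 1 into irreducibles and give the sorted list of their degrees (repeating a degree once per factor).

6

Write h(z) = z^6 + 2z^5 - z^4 - z^3 + 2z + 1.
Roots in GF(5): h(0) = 1; h(1) = 4; h(2) = 4; h(3) = 4; h(4) = 3.
Complete factorization: h(z) = (z^6 + 2z^5 - z^4 - z^3 + 2z + 1).
Factor degrees with multiplicity: 6 = 6.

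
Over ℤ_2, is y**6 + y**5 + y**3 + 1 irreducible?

No

Write P(y) = y**6 + y**5 + y**3 + 1.
Check for roots in ℤ_2: P(0) = 1; P(1) = 0 → root.
P(1) = 0, so (y − 1) divides P(y); P is reducible.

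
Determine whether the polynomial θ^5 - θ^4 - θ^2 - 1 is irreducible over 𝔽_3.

Write h(θ) = θ^5 - θ^4 - θ^2 - 1.
Check for roots in 𝔽_3: h(0) = 2; h(1) = 1; h(2) = 2.
No roots, so no linear factors.
Monic irreducibles of degree 2 over GF(3): θ^2 + 1, θ^2 + θ - 1, θ^2 - θ - 1.
None of them divide h (all give nonzero remainder).
No irreducible factor of degree ≤ 2 exists, so h is irreducible over GF(3).

Yes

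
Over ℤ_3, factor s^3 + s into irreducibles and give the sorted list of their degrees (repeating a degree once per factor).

Write h(s) = s^3 + s.
Roots in ℤ_3: h(0) = 0 → root; h(1) = 2; h(2) = 1.
Linear factors from roots: (s).
Complete factorization: h(s) = (s)·(s^2 + 1).
Factor degrees with multiplicity: 1 + 2 = 3.

1, 2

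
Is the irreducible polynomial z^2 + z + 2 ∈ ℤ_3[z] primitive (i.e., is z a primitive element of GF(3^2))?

Write f(z) = z^2 + z + 2.
|GF(3^2)^×| = 3^2 − 1 = 8. Prime factorization: 8 = 2^3.
f is primitive ⇔ z has order 8 in GF(3)[z]/(f), i.e. z^(8/q) ≠ 1 for each prime q | 8.
z^(4) mod f = 2.
None equal 1, so z has full order 8; f is primitive.

Yes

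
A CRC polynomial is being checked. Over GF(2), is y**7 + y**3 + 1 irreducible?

Yes

Write h(y) = y**7 + y**3 + 1.
Check for roots in GF(2): h(0) = 1; h(1) = 1.
No roots, so no linear factors.
Monic irreducibles of degree 2 over GF(2): y**2 + y + 1.
None of them divide h (all give nonzero remainder).
Monic irreducibles of degree 3 over GF(2): y**3 + y + 1, y**3 + y**2 + 1.
None of them divide h (all give nonzero remainder).
No irreducible factor of degree ≤ 3 exists, so h is irreducible over GF(2).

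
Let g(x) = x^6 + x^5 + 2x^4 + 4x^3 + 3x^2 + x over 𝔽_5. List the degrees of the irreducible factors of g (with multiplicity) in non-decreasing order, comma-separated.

1, 1, 4

Roots in 𝔽_5: g(0) = 0 → root; g(1) = 2; g(2) = 4; g(3) = 2; g(4) = 0 → root.
Linear factors from roots: (x), (x + 1).
Complete factorization: g(x) = (x)·(x + 1)·(x^4 + 2x^2 + 2x + 1).
Factor degrees with multiplicity: 1 + 1 + 4 = 6.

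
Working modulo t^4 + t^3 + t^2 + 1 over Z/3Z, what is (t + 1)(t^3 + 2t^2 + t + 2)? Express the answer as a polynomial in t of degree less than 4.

Multiply in Z/3Z[t]: (t + 1)·(t^3 + 2t^2 + t + 2) = t^4 + 2.
Reduce using t^4 ≡ 2t^3 + 2t^2 + 2 (mod t^4 + t^3 + t^2 + 1).
Reduced: 2t^3 + 2t^2 + 1.

2t^3 + 2t^2 + 1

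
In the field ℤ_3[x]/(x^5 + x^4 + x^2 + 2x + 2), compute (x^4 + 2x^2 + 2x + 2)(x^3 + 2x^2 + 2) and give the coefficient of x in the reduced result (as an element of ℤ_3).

Multiply in ℤ_3[x]: (x^4 + 2x^2 + 2x + 2)·(x^3 + 2x^2 + 2) = x^7 + 2x^6 + 2x^5 + 2x^4 + 2x^2 + x + 1.
Reduce using x^5 ≡ 2x^4 + 2x^2 + x + 1 (mod x^5 + x^4 + x^2 + 2x + 2).
Reduced: 2.

0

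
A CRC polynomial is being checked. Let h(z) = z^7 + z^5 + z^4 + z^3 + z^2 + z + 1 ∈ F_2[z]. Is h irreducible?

Check for roots in F_2: h(0) = 1; h(1) = 1.
No roots, so no linear factors.
Monic irreducibles of degree 2 over GF(2): z^2 + z + 1.
None of them divide h (all give nonzero remainder).
Monic irreducibles of degree 3 over GF(2): z^3 + z + 1, z^3 + z^2 + 1.
None of them divide h (all give nonzero remainder).
No irreducible factor of degree ≤ 3 exists, so h is irreducible over GF(2).

Yes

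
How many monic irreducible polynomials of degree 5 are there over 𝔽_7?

The number of monic irreducibles of degree 5 over GF(7) is (1/5)·Σ_{d∣5} μ(5/d) 7^d.
Divisors of 5: 1, 5; μ(5/d) for each: -1, 1.
Σ = − 7^1 + 7^5 = 16800.
N = 16800/5 = 3360.

3360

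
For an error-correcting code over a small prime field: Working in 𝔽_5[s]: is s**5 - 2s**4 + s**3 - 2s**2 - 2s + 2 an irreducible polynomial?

Write P(s) = s**5 - 2s**4 + s**3 - 2s**2 - 2s + 2.
Check for roots in 𝔽_5: P(0) = 2; P(1) = 3; P(2) = 3; P(3) = 1; P(4) = 3.
No roots, so no linear factors.
Degree-2 irreducible divisors: test the 10 monic irreducibles of degree 2 over GF(5).
None of them divide P (all give nonzero remainder).
No irreducible factor of degree ≤ 2 exists, so P is irreducible over GF(5).

Yes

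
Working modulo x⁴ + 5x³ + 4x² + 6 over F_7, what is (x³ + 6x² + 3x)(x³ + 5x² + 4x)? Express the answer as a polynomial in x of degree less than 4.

x^2 + 6x + 3

Multiply in F_7[x]: (x³ + 6x² + 3x)·(x³ + 5x² + 4x) = x⁶ + 4x⁵ + 2x⁴ + 4x³ + 5x².
Reduce using x⁴ ≡ 2x³ + 3x² + 1 (mod x⁴ + 5x³ + 4x² + 6).
Reduced: x² + 6x + 3.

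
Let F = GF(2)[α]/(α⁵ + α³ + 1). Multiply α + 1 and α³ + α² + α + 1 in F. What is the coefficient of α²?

Multiply in GF(2)[α]: (α + 1)·(α³ + α² + α + 1) = α⁴ + 1.
Reduced: α⁴ + 1.

0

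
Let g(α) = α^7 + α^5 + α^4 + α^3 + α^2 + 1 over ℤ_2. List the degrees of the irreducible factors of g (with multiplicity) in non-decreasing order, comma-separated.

Roots in ℤ_2: g(0) = 1; g(1) = 0 → root.
Linear factors from roots: (α + 1).
Complete factorization: g(α) = (α + 1)·(α^2 + α + 1)^3.
Factor degrees with multiplicity: 1 + 2 + 2 + 2 = 7.

1, 2, 2, 2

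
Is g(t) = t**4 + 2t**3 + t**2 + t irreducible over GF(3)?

Check for roots in GF(3): g(0) = 0 → root; g(1) = 2; g(2) = 2.
g(0) = 0, so (t) divides g(t); g is reducible.

No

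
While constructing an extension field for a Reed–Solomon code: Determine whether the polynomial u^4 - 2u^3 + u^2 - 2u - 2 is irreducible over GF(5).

Yes

Write g(u) = u^4 - 2u^3 + u^2 - 2u - 2.
Check for roots in GF(5): g(0) = 3; g(1) = 1; g(2) = 3; g(3) = 3; g(4) = 4.
No roots, so no linear factors.
Degree-2 irreducible divisors: test the 10 monic irreducibles of degree 2 over GF(5).
None of them divide g (all give nonzero remainder).
No irreducible factor of degree ≤ 2 exists, so g is irreducible over GF(5).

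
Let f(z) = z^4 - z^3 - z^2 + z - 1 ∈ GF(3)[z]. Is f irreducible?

Yes

Check for roots in GF(3): f(0) = 2; f(1) = 2; f(2) = 2.
No roots, so no linear factors.
Monic irreducibles of degree 2 over GF(3): z^2 + 1, z^2 + z - 1, z^2 - z - 1.
None of them divide f (all give nonzero remainder).
No irreducible factor of degree ≤ 2 exists, so f is irreducible over GF(3).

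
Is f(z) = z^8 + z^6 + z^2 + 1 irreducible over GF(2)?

Check for roots in GF(2): f(0) = 1; f(1) = 0 → root.
f(1) = 0, so (z − 1) divides f(z); f is reducible.

No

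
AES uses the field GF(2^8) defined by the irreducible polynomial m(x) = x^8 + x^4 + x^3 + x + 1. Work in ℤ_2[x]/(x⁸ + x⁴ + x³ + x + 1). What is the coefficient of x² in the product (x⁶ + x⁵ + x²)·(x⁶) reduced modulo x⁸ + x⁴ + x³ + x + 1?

Multiply in ℤ_2[x]: (x⁶ + x⁵ + x²)·(x⁶) = x¹² + x¹¹ + x⁸.
Reduce using x⁸ ≡ x⁴ + x³ + x + 1 (mod x⁸ + x⁴ + x³ + x + 1).
Reduced: x⁶ + x⁵ + x³.

0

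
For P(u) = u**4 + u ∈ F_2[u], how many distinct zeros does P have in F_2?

Evaluate at each of the 2 elements of F_2:
P(0) = 0 → root; P(1) = 0 → root.
Roots: {0, 1}.

2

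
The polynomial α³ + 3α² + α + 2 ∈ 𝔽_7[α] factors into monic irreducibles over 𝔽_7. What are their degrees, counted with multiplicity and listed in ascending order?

1, 2

Write g(α) = α³ + 3α² + α + 2.
Linear factors from roots: (α - 1).
Complete factorization: g(α) = (α - 1)·(α² - 3α - 2).
Factor degrees with multiplicity: 1 + 2 = 3.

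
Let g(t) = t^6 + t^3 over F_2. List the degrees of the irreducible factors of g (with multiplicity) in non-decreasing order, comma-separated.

1, 1, 1, 1, 2

Roots in F_2: g(0) = 0 → root; g(1) = 0 → root.
Linear factors from roots: (t), (t + 1).
Complete factorization: g(t) = (t + 1)·(t)^3·(t^2 + t + 1).
Factor degrees with multiplicity: 1 + 1 + 1 + 1 + 2 = 6.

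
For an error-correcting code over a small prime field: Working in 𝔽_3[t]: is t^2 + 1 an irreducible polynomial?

Yes

Write m(t) = t^2 + 1.
Check for roots in 𝔽_3: m(0) = 1; m(1) = 2; m(2) = 2.
No roots. A degree-2 polynomial over a field with no linear factor is irreducible.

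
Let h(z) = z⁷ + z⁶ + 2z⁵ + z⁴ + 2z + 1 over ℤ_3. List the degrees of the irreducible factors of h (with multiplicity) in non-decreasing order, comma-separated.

Roots in ℤ_3: h(0) = 1; h(1) = 2; h(2) = 1.
Complete factorization: h(z) = (z⁷ + z⁶ + 2z⁵ + z⁴ + 2z + 1).
Factor degrees with multiplicity: 7 = 7.

7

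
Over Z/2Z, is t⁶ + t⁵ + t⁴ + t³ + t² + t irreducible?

Write m(t) = t⁶ + t⁵ + t⁴ + t³ + t² + t.
Check for roots in Z/2Z: m(0) = 0 → root; m(1) = 0 → root.
m(0) = 0, so (t) divides m(t); m is reducible.

No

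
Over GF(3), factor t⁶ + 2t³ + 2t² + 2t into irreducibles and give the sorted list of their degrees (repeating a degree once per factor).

Write g(t) = t⁶ + 2t³ + 2t² + 2t.
Roots in GF(3): g(0) = 0 → root; g(1) = 1; g(2) = 2.
Linear factors from roots: (t).
Complete factorization: g(t) = (t)·(t² + 1)·(t³ + 2t + 2).
Factor degrees with multiplicity: 1 + 2 + 3 = 6.

1, 2, 3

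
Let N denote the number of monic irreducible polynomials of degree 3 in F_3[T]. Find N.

8

x^(3^3) − x is the product of all monic irreducibles of degree dividing 3; Möbius inversion gives N = (1/3) Σ μ(3/d)·3^d.
Divisors of 3: 1, 3; μ(3/d) for each: -1, 1.
Σ = − 3^1 + 3^3 = 24.
N = 24/3 = 8.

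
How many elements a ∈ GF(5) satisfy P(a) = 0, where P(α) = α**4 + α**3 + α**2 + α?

Evaluate at each of the 5 elements of GF(5):
P(0) = 0 → root; P(1) = 4; P(2) = 0 → root; P(3) = 0 → root; P(4) = 0 → root.
Roots: {0, 2, 3, 4}.

4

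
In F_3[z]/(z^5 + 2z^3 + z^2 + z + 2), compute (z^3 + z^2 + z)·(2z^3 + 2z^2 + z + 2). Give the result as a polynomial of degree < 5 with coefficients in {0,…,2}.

Multiply in F_3[z]: (z^3 + z^2 + z)·(2z^3 + 2z^2 + z + 2) = 2z^6 + z^5 + 2z^4 + 2z^3 + 2z.
Reduce using z^5 ≡ z^3 + 2z^2 + 2z + 1 (mod z^5 + 2z^3 + z^2 + z + 2).
Reduced: z^4 + z^3 + 1.

z^4 + z^3 + 1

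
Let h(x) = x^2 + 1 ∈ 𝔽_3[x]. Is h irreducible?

Check for roots in 𝔽_3: h(0) = 1; h(1) = 2; h(2) = 2.
No roots. A degree-2 polynomial over a field with no linear factor is irreducible.

Yes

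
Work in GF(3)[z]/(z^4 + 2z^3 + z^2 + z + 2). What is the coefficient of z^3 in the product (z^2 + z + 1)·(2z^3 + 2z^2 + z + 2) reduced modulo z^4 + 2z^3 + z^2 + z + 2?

0

Multiply in GF(3)[z]: (z^2 + z + 1)·(2z^3 + 2z^2 + z + 2) = 2z^5 + z^4 + 2z^3 + 2z^2 + 2.
Reduce using z^4 ≡ z^3 + 2z^2 + 2z + 1 (mod z^4 + 2z^3 + z^2 + z + 2).
Reduced: 2z + 2.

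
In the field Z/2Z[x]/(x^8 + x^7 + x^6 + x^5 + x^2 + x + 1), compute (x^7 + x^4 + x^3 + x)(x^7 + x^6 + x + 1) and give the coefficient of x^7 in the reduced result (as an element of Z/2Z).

Multiply in Z/2Z[x]: (x^7 + x^4 + x^3 + x)·(x^7 + x^6 + x + 1) = x^14 + x^13 + x^11 + x^9 + x^5 + x^3 + x^2 + x.
Reduce using x^8 ≡ x^7 + x^6 + x^5 + x^2 + x + 1 (mod x^8 + x^7 + x^6 + x^5 + x^2 + x + 1).
Reduced: x^7 + x^3 + x^2 + x + 1.

1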